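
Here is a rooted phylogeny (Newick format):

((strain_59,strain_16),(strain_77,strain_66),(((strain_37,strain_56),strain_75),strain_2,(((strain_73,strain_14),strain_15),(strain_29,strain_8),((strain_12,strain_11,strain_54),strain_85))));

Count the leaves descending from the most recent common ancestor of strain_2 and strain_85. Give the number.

The MRCA of strain_2 and strain_85 is the node subtending (((strain_37,strain_56),strain_75),strain_2,(((strain_73,strain_14),strain_15),(strain_29,strain_8),((strain_12,strain_11,strain_54),strain_85))).
That clade contains 13 terminal taxa: strain_11, strain_12, strain_14, strain_15, strain_2, strain_29, strain_37, strain_54, strain_56, strain_73, strain_75, strain_8, strain_85.

13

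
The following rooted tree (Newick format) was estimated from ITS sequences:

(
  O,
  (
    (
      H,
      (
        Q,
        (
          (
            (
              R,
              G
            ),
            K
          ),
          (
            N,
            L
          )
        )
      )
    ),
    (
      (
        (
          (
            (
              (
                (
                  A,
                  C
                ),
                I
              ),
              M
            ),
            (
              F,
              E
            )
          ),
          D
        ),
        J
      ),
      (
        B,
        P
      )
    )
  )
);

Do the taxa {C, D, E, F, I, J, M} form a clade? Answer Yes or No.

The MRCA of the listed taxa subtends ((((((A,C),I),M),(F,E)),D),J).
That clade also contains A, which is not in the proposed group, so the group is not monophyletic.

No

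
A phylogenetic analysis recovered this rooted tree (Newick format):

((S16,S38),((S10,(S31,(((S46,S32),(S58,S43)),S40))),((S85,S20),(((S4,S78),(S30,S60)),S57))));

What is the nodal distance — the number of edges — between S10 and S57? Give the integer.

The MRCA of S10 and S57 is the node subtending ((S10,(S31,(((S46,S32),(S58,S43)),S40))),((S85,S20),(((S4,S78),(S30,S60)),S57))).
From S10 up to that node: 2 branches. From S57 up to the same node: 3 branches. Total: 2 + 3 = 5.

5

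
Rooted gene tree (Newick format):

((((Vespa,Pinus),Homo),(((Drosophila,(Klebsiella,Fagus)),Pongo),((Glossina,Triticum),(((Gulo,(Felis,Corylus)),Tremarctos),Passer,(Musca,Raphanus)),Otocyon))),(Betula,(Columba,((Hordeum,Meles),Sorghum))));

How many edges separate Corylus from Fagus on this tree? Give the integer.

10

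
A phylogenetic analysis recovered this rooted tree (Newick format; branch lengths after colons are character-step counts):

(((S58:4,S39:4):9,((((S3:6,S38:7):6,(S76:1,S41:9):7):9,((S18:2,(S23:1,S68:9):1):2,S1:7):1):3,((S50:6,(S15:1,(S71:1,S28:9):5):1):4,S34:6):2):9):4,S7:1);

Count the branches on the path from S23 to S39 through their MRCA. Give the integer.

8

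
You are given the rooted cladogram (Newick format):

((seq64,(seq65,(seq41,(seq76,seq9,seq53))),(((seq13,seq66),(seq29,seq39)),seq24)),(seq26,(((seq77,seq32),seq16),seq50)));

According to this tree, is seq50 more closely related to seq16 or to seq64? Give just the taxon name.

seq16

The MRCA of seq50 and seq16 subtends (((seq77,seq32),seq16),seq50) (4 taxa).
The MRCA of seq50 and seq64 is the root, subtending the entire tree (16 taxa).
The first is nested inside the second, so seq50 shares a more recent common ancestor with seq16.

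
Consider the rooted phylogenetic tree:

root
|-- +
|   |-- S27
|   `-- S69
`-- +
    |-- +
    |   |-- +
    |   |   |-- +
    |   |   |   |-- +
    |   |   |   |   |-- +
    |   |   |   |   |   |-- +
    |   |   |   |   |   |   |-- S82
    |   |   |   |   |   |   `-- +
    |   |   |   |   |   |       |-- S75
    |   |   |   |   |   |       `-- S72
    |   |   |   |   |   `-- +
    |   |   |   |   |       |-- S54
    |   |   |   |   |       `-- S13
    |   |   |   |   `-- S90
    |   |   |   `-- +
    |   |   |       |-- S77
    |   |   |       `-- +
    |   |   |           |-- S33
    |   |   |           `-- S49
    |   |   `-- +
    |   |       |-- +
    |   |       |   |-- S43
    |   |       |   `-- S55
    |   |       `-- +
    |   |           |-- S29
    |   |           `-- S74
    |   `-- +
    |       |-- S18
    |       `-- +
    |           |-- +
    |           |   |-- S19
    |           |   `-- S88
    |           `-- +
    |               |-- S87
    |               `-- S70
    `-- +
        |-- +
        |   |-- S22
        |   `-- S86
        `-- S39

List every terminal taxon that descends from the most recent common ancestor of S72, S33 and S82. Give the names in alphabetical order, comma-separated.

S13, S33, S49, S54, S72, S75, S77, S82, S90

Tracing S72: it sits inside (S75,S72).
Tracing S33: it sits inside (S33,S49).
Tracing S82: it sits inside (S82,(S75,S72)).
The smallest clade enclosing all 3 is ((((S82,(S75,S72)),(S54,S13)),S90),(S77,(S33,S49))); the answer is its 9 terminal taxa in alphabetical order.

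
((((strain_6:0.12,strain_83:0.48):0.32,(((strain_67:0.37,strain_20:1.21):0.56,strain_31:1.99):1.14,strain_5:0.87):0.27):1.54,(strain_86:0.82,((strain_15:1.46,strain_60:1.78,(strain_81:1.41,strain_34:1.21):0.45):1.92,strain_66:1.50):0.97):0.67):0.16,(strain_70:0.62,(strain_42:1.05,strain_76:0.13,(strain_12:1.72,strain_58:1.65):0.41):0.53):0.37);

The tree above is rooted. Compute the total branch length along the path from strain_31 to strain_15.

The path runs strain_31 → … → MRCA → … → strain_15; the MRCA is the node subtending (((strain_6,strain_83),(((strain_67,strain_20),strain_31),strain_5)),(strain_86,((strain_15,strain_60,(strain_81,strain_34)),strain_66))).
Branch lengths along that path: 1.99 + 1.14 + 0.27 + 1.54 + 0.67 + 0.97 + 1.92 + 1.46 = 9.96.

9.96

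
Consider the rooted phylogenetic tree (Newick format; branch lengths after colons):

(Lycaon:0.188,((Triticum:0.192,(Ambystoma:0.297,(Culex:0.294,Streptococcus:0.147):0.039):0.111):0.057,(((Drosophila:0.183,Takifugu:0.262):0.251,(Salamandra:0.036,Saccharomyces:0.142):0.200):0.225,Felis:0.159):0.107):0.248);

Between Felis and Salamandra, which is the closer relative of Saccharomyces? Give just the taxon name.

Salamandra

The MRCA of Saccharomyces and Salamandra subtends (Salamandra,Saccharomyces) (2 taxa).
The MRCA of Saccharomyces and Felis subtends (((Drosophila,Takifugu),(Salamandra,Saccharomyces)),Felis) (5 taxa).
The first is nested inside the second, so Saccharomyces shares a more recent common ancestor with Salamandra.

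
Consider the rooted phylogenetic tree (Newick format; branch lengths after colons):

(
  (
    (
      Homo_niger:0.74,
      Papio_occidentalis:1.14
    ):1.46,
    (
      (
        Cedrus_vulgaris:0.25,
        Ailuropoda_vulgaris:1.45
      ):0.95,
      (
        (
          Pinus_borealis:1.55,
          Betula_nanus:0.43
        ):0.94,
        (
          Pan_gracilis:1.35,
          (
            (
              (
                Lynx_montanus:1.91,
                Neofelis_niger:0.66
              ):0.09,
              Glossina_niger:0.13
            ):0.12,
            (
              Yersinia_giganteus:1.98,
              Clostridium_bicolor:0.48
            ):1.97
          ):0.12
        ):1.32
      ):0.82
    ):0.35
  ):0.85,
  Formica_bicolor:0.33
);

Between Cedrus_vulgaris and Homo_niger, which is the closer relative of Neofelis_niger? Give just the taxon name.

Cedrus_vulgaris

The MRCA of Neofelis_niger and Cedrus_vulgaris subtends ((Cedrus_vulgaris,Ailuropoda_vulgaris),((Pinus_borealis,Betula_nanus),(Pan_gracilis,(((Lynx_montanus,Neofelis_niger),Glossina_niger),(Yersinia_giganteus,Clostridium_bicolor))))) (10 taxa).
The MRCA of Neofelis_niger and Homo_niger subtends ((Homo_niger,Papio_occidentalis),((Cedrus_vulgaris,Ailuropoda_vulgaris),((Pinus_borealis,Betula_nanus),(Pan_gracilis,(((Lynx_montanus,Neofelis_niger),Glossina_niger),(Yersinia_giganteus,Clostridium_bicolor)))))) (12 taxa).
The first is nested inside the second, so Neofelis_niger shares a more recent common ancestor with Cedrus_vulgaris.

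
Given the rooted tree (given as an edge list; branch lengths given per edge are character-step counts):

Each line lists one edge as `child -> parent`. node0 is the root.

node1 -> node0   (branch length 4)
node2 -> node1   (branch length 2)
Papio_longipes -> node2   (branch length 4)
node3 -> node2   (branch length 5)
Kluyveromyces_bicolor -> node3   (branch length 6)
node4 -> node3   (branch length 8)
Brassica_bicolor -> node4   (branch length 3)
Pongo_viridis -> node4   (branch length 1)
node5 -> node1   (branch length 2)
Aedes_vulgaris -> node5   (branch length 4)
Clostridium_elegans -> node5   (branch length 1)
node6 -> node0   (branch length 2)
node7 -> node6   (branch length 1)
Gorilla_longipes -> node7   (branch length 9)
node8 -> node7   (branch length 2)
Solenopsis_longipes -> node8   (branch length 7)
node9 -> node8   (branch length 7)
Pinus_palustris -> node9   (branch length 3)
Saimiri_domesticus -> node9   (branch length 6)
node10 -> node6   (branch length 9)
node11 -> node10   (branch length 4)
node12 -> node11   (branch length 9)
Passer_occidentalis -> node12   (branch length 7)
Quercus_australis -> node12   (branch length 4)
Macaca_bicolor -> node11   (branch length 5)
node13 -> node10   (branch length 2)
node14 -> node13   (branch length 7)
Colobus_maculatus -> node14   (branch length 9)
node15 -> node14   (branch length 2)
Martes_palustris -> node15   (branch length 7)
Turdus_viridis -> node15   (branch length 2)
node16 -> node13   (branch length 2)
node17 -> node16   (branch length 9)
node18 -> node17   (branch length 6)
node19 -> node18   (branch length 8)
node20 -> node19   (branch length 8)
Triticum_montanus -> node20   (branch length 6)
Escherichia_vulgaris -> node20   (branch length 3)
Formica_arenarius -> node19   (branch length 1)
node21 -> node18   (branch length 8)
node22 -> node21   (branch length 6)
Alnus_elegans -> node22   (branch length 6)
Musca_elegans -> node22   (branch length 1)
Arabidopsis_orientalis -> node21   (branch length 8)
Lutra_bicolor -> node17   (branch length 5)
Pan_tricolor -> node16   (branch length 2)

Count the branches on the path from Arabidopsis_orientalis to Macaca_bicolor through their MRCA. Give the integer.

8

The MRCA of Arabidopsis_orientalis and Macaca_bicolor is the node subtending (((Passer_occidentalis,Quercus_australis),Macaca_bicolor),((Colobus_maculatus,(Martes_palustris,Turdus_viridis)),(((((Triticum_montanus,Escherichia_vulgaris),Formica_arenarius),((Alnus_elegans,Musca_elegans),Arabidopsis_orientalis)),Lutra_bicolor),Pan_tricolor))).
From Arabidopsis_orientalis up to that node: 6 branches. From Macaca_bicolor up to the same node: 2 branches. Total: 6 + 2 = 8.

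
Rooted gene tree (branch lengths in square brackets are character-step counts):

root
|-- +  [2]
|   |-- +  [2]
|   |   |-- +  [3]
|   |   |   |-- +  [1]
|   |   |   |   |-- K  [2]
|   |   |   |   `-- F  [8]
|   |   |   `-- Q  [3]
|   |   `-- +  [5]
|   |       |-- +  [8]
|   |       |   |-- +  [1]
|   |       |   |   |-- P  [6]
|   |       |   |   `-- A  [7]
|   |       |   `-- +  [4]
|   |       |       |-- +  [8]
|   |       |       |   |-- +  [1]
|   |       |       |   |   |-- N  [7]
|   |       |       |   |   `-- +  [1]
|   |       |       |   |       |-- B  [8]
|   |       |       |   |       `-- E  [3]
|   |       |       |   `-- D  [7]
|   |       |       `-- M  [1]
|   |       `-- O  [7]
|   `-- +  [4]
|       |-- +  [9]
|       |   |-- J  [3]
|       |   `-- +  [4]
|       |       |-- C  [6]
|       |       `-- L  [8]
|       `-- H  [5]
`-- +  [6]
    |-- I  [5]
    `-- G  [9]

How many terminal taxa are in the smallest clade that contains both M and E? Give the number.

The MRCA of M and E is the node subtending (((N,(B,E)),D),M).
That clade contains 5 terminal taxa: B, D, E, M, N.

5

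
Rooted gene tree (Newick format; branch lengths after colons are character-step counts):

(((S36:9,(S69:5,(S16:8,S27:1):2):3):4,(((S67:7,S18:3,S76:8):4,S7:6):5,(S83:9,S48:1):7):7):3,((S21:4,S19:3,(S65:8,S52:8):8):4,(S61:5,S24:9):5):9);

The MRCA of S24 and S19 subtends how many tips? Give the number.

6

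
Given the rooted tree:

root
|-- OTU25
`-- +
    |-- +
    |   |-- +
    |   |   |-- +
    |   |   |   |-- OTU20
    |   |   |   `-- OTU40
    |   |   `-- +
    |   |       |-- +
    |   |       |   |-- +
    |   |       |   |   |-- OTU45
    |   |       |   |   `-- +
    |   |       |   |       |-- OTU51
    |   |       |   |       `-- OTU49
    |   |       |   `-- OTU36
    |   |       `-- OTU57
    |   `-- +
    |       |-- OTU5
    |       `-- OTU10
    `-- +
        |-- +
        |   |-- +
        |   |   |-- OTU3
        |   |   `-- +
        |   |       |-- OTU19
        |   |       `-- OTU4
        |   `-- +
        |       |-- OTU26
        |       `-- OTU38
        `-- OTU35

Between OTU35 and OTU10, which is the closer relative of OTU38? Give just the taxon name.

OTU35

The MRCA of OTU38 and OTU35 subtends (((OTU3,(OTU19,OTU4)),(OTU26,OTU38)),OTU35) (6 taxa).
The MRCA of OTU38 and OTU10 subtends ((((OTU20,OTU40),(((OTU45,(OTU51,OTU49)),OTU36),OTU57)),(OTU5,OTU10)),(((OTU3,(OTU19,OTU4)),(OTU26,OTU38)),OTU35)) (15 taxa).
The first is nested inside the second, so OTU38 shares a more recent common ancestor with OTU35.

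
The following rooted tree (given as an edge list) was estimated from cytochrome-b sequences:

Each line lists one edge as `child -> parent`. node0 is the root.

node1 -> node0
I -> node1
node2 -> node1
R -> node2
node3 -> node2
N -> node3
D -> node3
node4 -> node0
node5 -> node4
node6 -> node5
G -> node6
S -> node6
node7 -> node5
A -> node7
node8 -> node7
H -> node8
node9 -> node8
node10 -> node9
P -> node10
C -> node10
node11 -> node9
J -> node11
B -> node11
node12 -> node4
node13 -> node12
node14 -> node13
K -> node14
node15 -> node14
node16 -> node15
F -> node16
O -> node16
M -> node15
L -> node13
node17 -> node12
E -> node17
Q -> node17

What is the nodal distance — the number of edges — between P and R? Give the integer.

10

The MRCA of P and R is the root of the tree.
From P up to that node: 7 branches. From R up to the same node: 3 branches. Total: 7 + 3 = 10.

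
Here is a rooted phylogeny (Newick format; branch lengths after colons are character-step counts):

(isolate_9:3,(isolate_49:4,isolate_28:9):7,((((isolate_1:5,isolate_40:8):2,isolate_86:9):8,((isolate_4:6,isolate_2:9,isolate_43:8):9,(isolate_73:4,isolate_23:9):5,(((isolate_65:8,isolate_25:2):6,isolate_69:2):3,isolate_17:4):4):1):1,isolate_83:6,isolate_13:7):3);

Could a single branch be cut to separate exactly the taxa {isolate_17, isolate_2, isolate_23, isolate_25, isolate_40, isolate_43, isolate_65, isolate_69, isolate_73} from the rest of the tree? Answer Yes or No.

The MRCA of the listed taxa subtends (((isolate_1,isolate_40),isolate_86),((isolate_4,isolate_2,isolate_43),(isolate_73,isolate_23),(((isolate_65,isolate_25),isolate_69),isolate_17))).
That clade also contains isolate_1, isolate_4, isolate_86, which are not in the proposed group, so the group is not monophyletic.

No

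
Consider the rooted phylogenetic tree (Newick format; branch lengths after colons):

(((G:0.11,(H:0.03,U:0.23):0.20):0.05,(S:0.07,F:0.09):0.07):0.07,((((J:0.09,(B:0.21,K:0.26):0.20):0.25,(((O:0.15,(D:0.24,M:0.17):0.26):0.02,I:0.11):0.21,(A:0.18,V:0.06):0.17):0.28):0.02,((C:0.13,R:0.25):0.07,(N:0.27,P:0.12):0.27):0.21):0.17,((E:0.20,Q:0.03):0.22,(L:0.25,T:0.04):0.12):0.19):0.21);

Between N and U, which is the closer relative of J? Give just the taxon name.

The MRCA of J and N subtends (((J,(B,K)),(((O,(D,M)),I),(A,V))),((C,R),(N,P))) (13 taxa).
The MRCA of J and U is the root, subtending the entire tree (22 taxa).
The first is nested inside the second, so J shares a more recent common ancestor with N.

N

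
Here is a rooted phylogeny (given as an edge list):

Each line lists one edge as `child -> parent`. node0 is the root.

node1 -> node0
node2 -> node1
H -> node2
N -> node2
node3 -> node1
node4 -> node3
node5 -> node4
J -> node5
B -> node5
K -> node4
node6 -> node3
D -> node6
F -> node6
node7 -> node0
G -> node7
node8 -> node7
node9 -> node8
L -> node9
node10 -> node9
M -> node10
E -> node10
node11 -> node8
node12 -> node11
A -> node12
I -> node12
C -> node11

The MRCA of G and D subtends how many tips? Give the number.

The MRCA of G and D is the root, so the clade is the entire tree.
That clade contains 14 terminal taxa: A, B, C, D, E, F, G, H, I, J, K, L, M, N.

14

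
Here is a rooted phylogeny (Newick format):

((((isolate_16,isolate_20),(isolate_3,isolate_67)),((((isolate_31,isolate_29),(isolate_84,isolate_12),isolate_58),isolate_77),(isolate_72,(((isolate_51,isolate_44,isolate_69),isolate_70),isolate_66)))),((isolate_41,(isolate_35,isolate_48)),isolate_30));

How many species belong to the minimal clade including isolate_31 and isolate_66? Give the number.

12

The MRCA of isolate_31 and isolate_66 is the node subtending ((((isolate_31,isolate_29),(isolate_84,isolate_12),isolate_58),isolate_77),(isolate_72,(((isolate_51,isolate_44,isolate_69),isolate_70),isolate_66))).
That clade contains 12 terminal taxa: isolate_12, isolate_29, isolate_31, isolate_44, isolate_51, isolate_58, isolate_66, isolate_69, isolate_70, isolate_72, isolate_77, isolate_84.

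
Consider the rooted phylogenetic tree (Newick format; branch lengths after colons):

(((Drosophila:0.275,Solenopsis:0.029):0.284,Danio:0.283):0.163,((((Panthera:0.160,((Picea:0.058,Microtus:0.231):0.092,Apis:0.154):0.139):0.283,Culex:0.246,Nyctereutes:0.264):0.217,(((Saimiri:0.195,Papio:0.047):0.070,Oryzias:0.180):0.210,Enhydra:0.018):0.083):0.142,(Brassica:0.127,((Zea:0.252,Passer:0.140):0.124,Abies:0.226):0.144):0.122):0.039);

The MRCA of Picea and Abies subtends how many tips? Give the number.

14

The MRCA of Picea and Abies is the node subtending ((((Panthera,((Picea,Microtus),Apis)),Culex,Nyctereutes),(((Saimiri,Papio),Oryzias),Enhydra)),(Brassica,((Zea,Passer),Abies))).
That clade contains 14 terminal taxa: Abies, Apis, Brassica, Culex, Enhydra, Microtus, Nyctereutes, Oryzias, Panthera, Papio, Passer, Picea, Saimiri, Zea.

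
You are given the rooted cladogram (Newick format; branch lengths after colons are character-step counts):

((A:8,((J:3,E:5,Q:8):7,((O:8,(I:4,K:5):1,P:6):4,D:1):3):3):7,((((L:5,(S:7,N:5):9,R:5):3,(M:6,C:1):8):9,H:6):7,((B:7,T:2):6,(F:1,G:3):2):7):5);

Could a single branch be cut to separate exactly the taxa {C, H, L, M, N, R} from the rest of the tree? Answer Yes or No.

No

The MRCA of the listed taxa subtends (((L,(S,N),R),(M,C)),H).
That clade also contains S, which is not in the proposed group, so the group is not monophyletic.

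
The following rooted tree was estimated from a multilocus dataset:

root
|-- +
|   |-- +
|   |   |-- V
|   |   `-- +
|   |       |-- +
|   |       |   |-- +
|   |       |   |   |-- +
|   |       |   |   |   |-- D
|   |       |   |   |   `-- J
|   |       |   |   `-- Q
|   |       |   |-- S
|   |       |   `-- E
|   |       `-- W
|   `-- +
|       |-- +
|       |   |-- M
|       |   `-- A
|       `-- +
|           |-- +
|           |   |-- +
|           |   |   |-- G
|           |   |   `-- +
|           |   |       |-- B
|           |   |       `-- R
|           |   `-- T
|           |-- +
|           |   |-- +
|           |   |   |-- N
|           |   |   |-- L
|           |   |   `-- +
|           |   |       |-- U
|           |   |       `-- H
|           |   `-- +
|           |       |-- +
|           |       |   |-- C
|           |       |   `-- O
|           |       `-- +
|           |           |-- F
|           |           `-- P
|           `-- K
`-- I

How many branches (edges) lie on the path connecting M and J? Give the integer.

9

The MRCA of M and J is the node subtending ((V,((((D,J),Q),S,E),W)),((M,A),(((G,(B,R)),T),((N,L,(U,H)),((C,O),(F,P))),K))).
From M up to that node: 3 branches. From J up to the same node: 6 branches. Total: 3 + 6 = 9.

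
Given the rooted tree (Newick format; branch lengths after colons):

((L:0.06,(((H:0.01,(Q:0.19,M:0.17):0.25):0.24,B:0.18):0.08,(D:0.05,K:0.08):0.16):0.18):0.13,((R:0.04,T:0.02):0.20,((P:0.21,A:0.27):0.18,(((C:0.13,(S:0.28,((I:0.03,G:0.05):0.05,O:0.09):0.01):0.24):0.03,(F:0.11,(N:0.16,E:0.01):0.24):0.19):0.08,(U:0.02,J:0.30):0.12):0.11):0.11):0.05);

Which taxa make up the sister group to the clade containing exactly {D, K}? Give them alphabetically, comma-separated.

The clade containing exactly {D, K} attaches to the tree at the node subtending (((H,(Q,M)),B),(D,K)).
The other lineage descending from that same node — the sister group — is ((H,(Q,M)),B); its 4 tips in alphabetical order are the answer.

B, H, M, Q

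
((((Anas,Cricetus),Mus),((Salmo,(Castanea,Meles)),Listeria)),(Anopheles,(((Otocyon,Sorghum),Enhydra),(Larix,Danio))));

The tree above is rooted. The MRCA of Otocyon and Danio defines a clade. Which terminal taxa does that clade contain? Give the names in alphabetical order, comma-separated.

Tracing Otocyon: it sits inside (Otocyon,Sorghum).
Tracing Danio: it sits inside (Larix,Danio).
The smallest clade enclosing both is (((Otocyon,Sorghum),Enhydra),(Larix,Danio)); the answer is its 5 terminal taxa in alphabetical order.

Danio, Enhydra, Larix, Otocyon, Sorghum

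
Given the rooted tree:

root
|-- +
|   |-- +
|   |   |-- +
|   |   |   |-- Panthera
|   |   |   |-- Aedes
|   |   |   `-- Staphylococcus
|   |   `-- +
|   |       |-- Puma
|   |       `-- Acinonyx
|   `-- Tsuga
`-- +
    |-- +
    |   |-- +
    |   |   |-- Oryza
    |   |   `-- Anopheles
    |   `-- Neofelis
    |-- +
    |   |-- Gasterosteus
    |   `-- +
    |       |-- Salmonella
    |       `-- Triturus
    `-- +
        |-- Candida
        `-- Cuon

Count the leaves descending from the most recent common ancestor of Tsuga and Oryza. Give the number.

14

The MRCA of Tsuga and Oryza is the root, so the clade is the entire tree.
That clade contains 14 terminal taxa: Acinonyx, Aedes, Anopheles, Candida, Cuon, Gasterosteus, Neofelis, Oryza, Panthera, Puma, Salmonella, Staphylococcus, Triturus, Tsuga.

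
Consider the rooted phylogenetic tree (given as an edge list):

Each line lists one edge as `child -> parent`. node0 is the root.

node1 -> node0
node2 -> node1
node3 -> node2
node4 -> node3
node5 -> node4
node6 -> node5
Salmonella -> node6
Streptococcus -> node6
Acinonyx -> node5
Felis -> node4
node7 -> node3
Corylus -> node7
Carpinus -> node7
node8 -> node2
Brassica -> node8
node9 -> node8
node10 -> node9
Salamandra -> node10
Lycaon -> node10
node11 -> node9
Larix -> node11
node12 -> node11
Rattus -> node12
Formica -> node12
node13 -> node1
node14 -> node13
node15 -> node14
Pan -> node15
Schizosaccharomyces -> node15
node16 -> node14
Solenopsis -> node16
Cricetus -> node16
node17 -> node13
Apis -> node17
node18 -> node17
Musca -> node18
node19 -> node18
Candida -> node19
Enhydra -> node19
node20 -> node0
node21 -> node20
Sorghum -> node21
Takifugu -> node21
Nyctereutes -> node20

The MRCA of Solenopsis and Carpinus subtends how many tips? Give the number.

20

The MRCA of Solenopsis and Carpinus is the node subtending ((((((Salmonella,Streptococcus),Acinonyx),Felis),(Corylus,Carpinus)),(Brassica,((Salamandra,Lycaon),(Larix,(Rattus,Formica))))),(((Pan,Schizosaccharomyces),(Solenopsis,Cricetus)),(Apis,(Musca,(Candida,Enhydra))))).
That clade contains 20 terminal taxa: Acinonyx, Apis, Brassica, Candida, Carpinus, Corylus, Cricetus, Enhydra, Felis, Formica, Larix, Lycaon, Musca, Pan, Rattus, Salamandra, Salmonella, Schizosaccharomyces, Solenopsis, Streptococcus.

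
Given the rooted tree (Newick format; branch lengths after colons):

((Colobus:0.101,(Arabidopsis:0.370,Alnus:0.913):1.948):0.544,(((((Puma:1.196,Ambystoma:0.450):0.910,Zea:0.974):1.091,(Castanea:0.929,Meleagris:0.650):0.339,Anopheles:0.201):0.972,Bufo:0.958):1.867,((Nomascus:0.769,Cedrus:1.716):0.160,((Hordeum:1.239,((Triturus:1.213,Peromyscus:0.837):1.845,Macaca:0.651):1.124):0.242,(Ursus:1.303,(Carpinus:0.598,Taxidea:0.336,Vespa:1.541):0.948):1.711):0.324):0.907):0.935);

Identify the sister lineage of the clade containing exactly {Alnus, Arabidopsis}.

The clade containing exactly {Alnus, Arabidopsis} attaches to the tree at the node subtending (Colobus,(Arabidopsis,Alnus)).
The other lineage descending from that same node — the sister group — is the single tip Colobus.

Colobus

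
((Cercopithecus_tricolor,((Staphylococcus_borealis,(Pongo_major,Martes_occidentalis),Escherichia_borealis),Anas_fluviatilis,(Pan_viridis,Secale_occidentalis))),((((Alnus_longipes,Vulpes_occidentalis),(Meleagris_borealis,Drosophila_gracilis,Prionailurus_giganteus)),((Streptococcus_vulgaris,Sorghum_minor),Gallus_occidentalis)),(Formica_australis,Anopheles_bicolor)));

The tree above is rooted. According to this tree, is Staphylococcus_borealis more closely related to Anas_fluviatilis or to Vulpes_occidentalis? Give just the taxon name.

Anas_fluviatilis

The MRCA of Staphylococcus_borealis and Anas_fluviatilis subtends ((Staphylococcus_borealis,(Pongo_major,Martes_occidentalis),Escherichia_borealis),Anas_fluviatilis,(Pan_viridis,Secale_occidentalis)) (7 taxa).
The MRCA of Staphylococcus_borealis and Vulpes_occidentalis is the root, subtending the entire tree (18 taxa).
The first is nested inside the second, so Staphylococcus_borealis shares a more recent common ancestor with Anas_fluviatilis.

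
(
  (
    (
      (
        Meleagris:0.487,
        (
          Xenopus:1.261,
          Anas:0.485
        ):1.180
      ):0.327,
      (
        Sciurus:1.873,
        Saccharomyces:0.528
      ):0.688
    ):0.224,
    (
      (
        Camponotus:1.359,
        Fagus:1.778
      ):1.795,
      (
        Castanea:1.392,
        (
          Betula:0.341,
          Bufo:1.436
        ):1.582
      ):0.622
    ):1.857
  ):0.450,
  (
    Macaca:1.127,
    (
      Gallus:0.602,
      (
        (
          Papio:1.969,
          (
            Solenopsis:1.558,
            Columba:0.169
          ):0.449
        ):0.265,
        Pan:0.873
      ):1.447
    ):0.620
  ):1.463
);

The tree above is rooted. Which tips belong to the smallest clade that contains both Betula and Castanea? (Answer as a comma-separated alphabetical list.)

Betula, Bufo, Castanea

Tracing Betula: it sits inside (Betula,Bufo).
Tracing Castanea: it sits inside (Castanea,(Betula,Bufo)).
The smallest clade enclosing both is (Castanea,(Betula,Bufo)); the answer is its 3 terminal taxa in alphabetical order.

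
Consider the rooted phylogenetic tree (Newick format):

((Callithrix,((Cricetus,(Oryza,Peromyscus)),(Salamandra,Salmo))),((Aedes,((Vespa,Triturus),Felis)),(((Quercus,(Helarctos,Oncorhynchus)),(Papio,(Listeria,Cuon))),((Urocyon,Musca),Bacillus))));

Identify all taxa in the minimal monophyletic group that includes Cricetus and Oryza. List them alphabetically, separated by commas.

Tracing Cricetus: it sits inside (Cricetus,(Oryza,Peromyscus)).
Tracing Oryza: it sits inside (Oryza,Peromyscus).
The smallest clade enclosing both is (Cricetus,(Oryza,Peromyscus)); the answer is its 3 terminal taxa in alphabetical order.

Cricetus, Oryza, Peromyscus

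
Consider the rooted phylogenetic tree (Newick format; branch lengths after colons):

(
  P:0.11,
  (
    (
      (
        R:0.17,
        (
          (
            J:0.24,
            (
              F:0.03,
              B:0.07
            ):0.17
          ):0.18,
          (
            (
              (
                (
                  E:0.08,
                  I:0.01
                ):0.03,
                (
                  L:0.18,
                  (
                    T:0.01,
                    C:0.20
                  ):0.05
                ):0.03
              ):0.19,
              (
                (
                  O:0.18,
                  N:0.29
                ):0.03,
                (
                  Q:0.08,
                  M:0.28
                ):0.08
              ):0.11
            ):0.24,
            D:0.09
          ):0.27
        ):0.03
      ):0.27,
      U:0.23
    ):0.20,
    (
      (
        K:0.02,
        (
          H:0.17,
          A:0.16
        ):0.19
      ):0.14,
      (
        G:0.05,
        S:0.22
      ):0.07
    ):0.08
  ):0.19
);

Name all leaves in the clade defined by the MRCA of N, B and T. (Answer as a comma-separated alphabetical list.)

B, C, D, E, F, I, J, L, M, N, O, Q, T

Tracing N: it sits inside (O,N).
Tracing B: it sits inside (F,B).
Tracing T: it sits inside (T,C).
The smallest clade enclosing all 3 is ((J,(F,B)),((((E,I),(L,(T,C))),((O,N),(Q,M))),D)); the answer is its 13 terminal taxa in alphabetical order.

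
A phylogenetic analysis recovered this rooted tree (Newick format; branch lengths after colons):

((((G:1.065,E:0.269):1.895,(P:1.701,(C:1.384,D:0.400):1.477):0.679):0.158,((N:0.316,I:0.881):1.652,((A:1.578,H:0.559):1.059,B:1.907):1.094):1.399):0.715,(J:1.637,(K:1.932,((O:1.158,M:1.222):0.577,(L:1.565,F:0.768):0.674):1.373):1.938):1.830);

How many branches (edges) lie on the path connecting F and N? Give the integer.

The MRCA of F and N is the root of the tree.
From F up to that node: 5 branches. From N up to the same node: 4 branches. Total: 5 + 4 = 9.

9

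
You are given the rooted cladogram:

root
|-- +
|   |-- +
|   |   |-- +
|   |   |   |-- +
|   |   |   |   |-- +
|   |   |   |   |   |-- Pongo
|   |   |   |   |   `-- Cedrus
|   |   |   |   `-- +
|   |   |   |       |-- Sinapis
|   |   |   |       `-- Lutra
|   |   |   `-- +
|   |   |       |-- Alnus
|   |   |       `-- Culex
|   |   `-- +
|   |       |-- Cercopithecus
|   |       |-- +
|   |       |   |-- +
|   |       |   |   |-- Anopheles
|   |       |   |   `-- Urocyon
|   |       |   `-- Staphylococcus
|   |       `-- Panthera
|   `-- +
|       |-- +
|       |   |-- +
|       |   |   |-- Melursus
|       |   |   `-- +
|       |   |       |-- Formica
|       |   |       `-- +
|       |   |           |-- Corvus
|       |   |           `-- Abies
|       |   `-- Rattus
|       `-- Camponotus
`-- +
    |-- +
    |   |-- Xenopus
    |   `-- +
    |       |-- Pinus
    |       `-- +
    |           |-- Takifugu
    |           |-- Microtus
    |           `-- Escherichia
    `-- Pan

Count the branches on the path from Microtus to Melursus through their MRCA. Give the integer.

The MRCA of Microtus and Melursus is the root of the tree.
From Microtus up to that node: 5 branches. From Melursus up to the same node: 5 branches. Total: 5 + 5 = 10.

10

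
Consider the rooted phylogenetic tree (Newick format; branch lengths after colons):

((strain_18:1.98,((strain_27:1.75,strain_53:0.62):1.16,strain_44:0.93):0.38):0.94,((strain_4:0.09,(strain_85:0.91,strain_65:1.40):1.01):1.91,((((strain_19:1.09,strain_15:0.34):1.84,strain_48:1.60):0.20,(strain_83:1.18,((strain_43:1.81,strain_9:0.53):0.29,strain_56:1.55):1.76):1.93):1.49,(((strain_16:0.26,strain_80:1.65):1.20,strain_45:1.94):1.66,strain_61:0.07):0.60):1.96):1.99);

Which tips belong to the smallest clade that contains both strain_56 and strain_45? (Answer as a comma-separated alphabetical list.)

strain_15, strain_16, strain_19, strain_43, strain_45, strain_48, strain_56, strain_61, strain_80, strain_83, strain_9

Tracing strain_56: it sits inside ((strain_43,strain_9),strain_56).
Tracing strain_45: it sits inside ((strain_16,strain_80),strain_45).
The smallest clade enclosing both is ((((strain_19,strain_15),strain_48),(strain_83,((strain_43,strain_9),strain_56))),(((strain_16,strain_80),strain_45),strain_61)); the answer is its 11 terminal taxa in alphabetical order.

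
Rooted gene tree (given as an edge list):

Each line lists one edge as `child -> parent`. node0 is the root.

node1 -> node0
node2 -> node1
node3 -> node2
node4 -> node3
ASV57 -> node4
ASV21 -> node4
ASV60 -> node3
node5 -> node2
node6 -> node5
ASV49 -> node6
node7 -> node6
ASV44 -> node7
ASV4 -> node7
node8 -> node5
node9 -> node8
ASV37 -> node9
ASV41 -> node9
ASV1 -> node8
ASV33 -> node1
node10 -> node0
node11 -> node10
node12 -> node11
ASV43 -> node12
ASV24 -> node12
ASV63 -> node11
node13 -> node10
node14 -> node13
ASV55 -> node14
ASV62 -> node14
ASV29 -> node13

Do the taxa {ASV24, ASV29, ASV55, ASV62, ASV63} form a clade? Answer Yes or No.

The MRCA of the listed taxa subtends (((ASV43,ASV24),ASV63),((ASV55,ASV62),ASV29)).
That clade also contains ASV43, which is not in the proposed group, so the group is not monophyletic.

No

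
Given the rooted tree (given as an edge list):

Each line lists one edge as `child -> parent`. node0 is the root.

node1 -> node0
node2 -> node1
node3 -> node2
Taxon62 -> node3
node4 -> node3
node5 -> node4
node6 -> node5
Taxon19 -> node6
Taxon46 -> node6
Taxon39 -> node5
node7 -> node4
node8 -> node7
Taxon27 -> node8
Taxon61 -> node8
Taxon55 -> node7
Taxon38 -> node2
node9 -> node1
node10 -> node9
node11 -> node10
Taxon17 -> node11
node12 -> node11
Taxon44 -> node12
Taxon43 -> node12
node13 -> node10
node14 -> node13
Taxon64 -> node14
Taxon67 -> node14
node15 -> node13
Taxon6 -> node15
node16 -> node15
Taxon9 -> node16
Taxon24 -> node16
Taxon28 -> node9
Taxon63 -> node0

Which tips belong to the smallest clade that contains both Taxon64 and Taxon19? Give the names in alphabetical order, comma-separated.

Taxon17, Taxon19, Taxon24, Taxon27, Taxon28, Taxon38, Taxon39, Taxon43, Taxon44, Taxon46, Taxon55, Taxon6, Taxon61, Taxon62, Taxon64, Taxon67, Taxon9

Tracing Taxon64: it sits inside (Taxon64,Taxon67).
Tracing Taxon19: it sits inside (Taxon19,Taxon46).
The smallest clade enclosing both is (((Taxon62,(((Taxon19,Taxon46),Taxon39),((Taxon27,Taxon61),Taxon55))),Taxon38),(((Taxon17,(Taxon44,Taxon43)),((Taxon64,Taxon67),(Taxon6,(Taxon9,Taxon24)))),Taxon28)); the answer is its 17 terminal taxa in alphabetical order.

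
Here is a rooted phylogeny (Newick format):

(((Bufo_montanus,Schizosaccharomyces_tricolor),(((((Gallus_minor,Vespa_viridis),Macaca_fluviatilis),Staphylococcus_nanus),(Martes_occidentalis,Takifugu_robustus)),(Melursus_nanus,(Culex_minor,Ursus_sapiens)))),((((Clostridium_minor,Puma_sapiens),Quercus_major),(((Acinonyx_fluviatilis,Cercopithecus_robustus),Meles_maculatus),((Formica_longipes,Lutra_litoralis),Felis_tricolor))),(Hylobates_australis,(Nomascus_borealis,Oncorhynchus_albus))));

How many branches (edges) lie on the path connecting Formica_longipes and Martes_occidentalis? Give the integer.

The MRCA of Formica_longipes and Martes_occidentalis is the root of the tree.
From Formica_longipes up to that node: 6 branches. From Martes_occidentalis up to the same node: 5 branches. Total: 6 + 5 = 11.

11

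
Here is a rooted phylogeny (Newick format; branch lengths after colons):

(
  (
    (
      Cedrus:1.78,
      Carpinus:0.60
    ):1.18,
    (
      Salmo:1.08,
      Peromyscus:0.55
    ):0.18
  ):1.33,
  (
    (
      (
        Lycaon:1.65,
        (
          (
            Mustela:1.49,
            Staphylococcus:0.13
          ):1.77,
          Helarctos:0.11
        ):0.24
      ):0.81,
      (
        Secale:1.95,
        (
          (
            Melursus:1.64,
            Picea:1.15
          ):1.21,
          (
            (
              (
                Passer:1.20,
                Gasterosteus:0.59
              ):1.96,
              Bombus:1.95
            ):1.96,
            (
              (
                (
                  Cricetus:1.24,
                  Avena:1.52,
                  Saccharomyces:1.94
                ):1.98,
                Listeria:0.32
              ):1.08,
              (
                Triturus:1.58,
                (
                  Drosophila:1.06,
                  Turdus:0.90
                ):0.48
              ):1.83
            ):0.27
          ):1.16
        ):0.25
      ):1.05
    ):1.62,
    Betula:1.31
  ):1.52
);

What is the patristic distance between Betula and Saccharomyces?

10.66

The path runs Betula → … → MRCA → … → Saccharomyces; the MRCA is the node subtending (((Lycaon,((Mustela,Staphylococcus),Helarctos)),(Secale,((Melursus,Picea),(((Passer,Gasterosteus),Bombus),(((Cricetus,Avena,Saccharomyces),Listeria),(Triturus,(Drosophila,Turdus))))))),Betula).
Branch lengths along that path: 1.31 + 1.62 + 1.05 + 0.25 + 1.16 + 0.27 + 1.08 + 1.98 + 1.94 = 10.66.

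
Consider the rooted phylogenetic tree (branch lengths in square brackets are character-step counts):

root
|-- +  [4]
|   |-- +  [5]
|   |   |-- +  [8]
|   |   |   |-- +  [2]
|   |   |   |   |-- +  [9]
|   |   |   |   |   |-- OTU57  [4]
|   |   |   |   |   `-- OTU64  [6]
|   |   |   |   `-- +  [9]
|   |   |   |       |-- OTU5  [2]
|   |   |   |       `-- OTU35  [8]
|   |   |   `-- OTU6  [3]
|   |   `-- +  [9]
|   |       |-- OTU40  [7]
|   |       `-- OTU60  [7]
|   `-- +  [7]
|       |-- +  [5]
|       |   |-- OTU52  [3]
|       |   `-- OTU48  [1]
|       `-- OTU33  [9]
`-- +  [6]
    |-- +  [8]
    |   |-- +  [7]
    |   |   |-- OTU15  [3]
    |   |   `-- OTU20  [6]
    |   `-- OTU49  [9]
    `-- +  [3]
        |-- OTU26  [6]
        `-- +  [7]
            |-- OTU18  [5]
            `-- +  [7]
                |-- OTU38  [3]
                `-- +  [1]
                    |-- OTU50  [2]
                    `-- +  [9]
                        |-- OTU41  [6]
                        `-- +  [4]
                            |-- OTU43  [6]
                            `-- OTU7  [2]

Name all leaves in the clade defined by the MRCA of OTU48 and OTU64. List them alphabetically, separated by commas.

OTU33, OTU35, OTU40, OTU48, OTU5, OTU52, OTU57, OTU6, OTU60, OTU64

Tracing OTU48: it sits inside (OTU52,OTU48).
Tracing OTU64: it sits inside (OTU57,OTU64).
The smallest clade enclosing both is (((((OTU57,OTU64),(OTU5,OTU35)),OTU6),(OTU40,OTU60)),((OTU52,OTU48),OTU33)); the answer is its 10 terminal taxa in alphabetical order.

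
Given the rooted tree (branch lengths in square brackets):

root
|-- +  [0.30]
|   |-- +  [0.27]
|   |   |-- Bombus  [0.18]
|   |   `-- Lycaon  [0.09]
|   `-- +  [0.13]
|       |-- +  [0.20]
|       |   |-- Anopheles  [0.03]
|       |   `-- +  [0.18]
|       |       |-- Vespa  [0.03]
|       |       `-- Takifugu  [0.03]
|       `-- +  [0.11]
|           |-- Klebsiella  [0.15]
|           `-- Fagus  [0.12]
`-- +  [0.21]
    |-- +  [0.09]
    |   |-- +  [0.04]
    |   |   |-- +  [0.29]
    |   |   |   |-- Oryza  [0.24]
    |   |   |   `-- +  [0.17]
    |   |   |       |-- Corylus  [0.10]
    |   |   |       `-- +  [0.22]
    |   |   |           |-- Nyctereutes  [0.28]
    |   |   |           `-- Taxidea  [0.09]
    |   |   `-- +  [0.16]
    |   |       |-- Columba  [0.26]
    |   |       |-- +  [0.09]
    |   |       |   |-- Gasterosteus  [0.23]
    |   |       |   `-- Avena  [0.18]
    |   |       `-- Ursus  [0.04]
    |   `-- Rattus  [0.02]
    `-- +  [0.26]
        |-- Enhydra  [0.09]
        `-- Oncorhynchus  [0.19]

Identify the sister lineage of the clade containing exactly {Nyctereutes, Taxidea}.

The clade containing exactly {Nyctereutes, Taxidea} attaches to the tree at the node subtending (Corylus,(Nyctereutes,Taxidea)).
The other lineage descending from that same node — the sister group — is the single tip Corylus.

Corylus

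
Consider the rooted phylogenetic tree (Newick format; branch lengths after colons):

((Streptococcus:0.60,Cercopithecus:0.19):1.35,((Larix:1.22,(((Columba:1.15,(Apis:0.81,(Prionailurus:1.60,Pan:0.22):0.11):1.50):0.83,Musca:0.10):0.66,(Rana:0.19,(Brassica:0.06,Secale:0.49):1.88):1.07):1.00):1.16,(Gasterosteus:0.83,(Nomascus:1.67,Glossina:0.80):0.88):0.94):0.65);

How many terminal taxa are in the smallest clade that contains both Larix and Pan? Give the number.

9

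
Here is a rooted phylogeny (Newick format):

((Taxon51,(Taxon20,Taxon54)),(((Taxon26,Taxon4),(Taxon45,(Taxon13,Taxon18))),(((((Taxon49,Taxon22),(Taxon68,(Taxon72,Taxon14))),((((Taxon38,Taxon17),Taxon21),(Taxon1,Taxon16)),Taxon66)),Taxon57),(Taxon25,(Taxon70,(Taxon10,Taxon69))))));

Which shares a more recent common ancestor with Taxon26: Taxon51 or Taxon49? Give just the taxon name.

Taxon49

The MRCA of Taxon26 and Taxon49 subtends (((Taxon26,Taxon4),(Taxon45,(Taxon13,Taxon18))),(((((Taxon49,Taxon22),(Taxon68,(Taxon72,Taxon14))),((((Taxon38,Taxon17),Taxon21),(Taxon1,Taxon16)),Taxon66)),Taxon57),(Taxon25,(Taxon70,(Taxon10,Taxon69))))) (21 taxa).
The MRCA of Taxon26 and Taxon51 is the root, subtending the entire tree (24 taxa).
The first is nested inside the second, so Taxon26 shares a more recent common ancestor with Taxon49.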